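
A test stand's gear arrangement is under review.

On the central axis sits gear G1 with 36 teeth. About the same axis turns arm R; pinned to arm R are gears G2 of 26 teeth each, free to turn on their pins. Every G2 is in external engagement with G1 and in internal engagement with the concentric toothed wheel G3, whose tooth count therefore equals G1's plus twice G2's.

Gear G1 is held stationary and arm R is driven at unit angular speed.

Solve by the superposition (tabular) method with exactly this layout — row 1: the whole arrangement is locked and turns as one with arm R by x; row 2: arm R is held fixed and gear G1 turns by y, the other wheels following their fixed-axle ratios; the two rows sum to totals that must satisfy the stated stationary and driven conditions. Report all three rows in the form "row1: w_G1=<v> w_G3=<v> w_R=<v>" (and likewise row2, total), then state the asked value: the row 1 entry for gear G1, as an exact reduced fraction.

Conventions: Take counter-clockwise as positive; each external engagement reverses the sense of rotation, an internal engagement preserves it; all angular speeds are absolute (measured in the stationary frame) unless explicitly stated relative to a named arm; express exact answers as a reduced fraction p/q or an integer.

row1: w_G1=1 w_G3=1 w_R=1
row2: w_G1=-1 w_G3=9/22 w_R=0
total: w_G1=0 w_G3=31/22 w_R=1
asked value: 1

planetary set (36T centre, 26T on arm, 88T internal) — Willis relation
row 1: whole set turns with the arm by x
superposition row 2 [arm held]: sun y, ring −(36/88)·y, arm 0
boundary: total ω_sun = x + y = 0 and total ω_arm = x = 1  ⇒  y = -1, x = 1
row 2 ring = −(36/88)·(-1) = 9/22
totals (row 1 + row 2): sun 1 + (-1) = 0, ring 1 + 9/22 = 31/22, arm 1 + 0 = 1
asked cell (row1, sun) = 1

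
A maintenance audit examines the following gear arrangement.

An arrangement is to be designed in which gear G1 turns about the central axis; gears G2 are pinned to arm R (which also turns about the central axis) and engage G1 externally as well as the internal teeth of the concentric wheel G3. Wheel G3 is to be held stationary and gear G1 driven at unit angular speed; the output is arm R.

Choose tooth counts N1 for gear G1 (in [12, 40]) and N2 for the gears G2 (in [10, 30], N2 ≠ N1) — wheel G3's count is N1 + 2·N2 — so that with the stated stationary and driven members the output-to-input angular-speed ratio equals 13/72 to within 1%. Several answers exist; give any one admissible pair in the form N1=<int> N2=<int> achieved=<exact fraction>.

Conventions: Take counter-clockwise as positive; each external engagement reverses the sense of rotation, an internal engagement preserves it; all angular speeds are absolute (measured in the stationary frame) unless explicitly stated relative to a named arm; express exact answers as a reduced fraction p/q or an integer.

planetary set to be sized for 13/72 (Willis relation)
Willis with ω_ring = 0: ω_arm/ω_sun = N1/(N1+N3); set equal to 13/72  ⇒  N3/N1 = 1/(13/72) − 1 = 59/13
N3 = N1 + 2·N2  ⇒  N2/N1 = (N3/N1 − 1)/2 = (59/13 − 1)/2 = 23/13
smallest multiple with N1 ≥ 12 and N2 ≥ 10: k = 1  ⇒  N1 = 1·13 = 13, N2 = 1·23 = 23 (N1 ≤ 40, N2 ≤ 30, N2 ≠ N1 ✓), N3 = 13 + 2·23 = 59
check: N1/(N1+N3) with N1 = 13, N3 = 59 gives 13/72; |achieved − target| = 0 ≤ 13/7200 ✓

N1=13 N2=23 achieved=13/72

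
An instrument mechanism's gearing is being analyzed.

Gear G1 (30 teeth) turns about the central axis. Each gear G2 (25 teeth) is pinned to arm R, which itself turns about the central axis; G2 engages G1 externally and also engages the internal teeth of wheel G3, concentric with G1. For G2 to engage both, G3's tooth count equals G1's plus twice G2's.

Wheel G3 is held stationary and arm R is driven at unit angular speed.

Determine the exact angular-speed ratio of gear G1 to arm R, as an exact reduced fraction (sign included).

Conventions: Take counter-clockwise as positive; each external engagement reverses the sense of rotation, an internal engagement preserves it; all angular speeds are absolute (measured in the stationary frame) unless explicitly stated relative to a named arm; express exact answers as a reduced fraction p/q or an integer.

11/3

planetary set (30T centre, 25T on arm, 80T internal) — Willis relation
ring teeth: 30 + 2·25 = 80
30(ω_sun−ω_arm) = −80(ω_ring−ω_arm),  ω_ring = 0, ω_arm = 1
ω_sun = 1 − (80/30)(0−1) = 11/3
ω_out/ω_in = 11/3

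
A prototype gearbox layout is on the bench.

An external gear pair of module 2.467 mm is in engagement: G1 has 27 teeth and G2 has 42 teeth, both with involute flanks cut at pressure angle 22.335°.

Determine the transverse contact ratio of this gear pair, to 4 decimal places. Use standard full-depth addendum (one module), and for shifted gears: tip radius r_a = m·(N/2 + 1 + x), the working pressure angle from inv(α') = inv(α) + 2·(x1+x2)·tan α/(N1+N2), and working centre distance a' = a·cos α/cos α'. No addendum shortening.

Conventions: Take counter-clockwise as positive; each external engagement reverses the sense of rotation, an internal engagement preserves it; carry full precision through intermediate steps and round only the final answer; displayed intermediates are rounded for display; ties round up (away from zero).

1.5790

topology: single-mesh involute geometry — m = 2.467, 27T/42T pair
base radii: r_b1 = 30.805921, r_b2 = 47.920322
tip radii: r_a1 = 35.771500, r_a2 = 54.274000
no profile shift: α' = α, a' = a
action lengths: √(r_a1²−r_b1²) = 18.182283, √(r_a2²−r_b2²) = 25.481558
base pitch p_b = π·m·cos α = 7.168863
CR = (18.182283 + 25.481558 − 85.111500·sin 22.33500°)/7.168863 = 1.579004
contact ratio ≈ 1.5790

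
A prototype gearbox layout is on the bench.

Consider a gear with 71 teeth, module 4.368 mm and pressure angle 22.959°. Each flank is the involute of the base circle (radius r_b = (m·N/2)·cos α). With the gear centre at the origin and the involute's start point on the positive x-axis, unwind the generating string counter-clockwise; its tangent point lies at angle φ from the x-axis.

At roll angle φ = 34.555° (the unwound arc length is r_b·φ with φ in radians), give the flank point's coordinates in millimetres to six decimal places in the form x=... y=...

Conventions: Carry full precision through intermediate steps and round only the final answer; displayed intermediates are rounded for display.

x=166.433188 y=10.065443

topology: single-mesh involute geometry — m = 4.368, N = 71
pitch radius r_p = m·N/2 = 4.368·71/2 = 155.064000
base radius r_b = r_p·cos α = 155.064000·cos 22.959° = 142.780484
roll angle φ = 34.555° = 0.60309852 rad
x = r_b·(cos φ + φ·sin φ) = 166.433188
y = r_b·(sin φ − φ·cos φ) = 10.065443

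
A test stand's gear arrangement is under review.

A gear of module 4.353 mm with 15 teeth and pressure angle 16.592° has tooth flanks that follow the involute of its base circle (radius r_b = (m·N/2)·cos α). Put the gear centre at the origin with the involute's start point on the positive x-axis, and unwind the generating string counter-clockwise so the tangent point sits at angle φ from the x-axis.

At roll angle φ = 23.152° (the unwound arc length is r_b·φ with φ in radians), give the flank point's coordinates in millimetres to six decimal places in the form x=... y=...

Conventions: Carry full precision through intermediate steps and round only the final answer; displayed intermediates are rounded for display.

x=33.739168 y=0.676937

recognized (one wheel, involute flank): single-mesh tooth geometry, m = 4.353, N = 15
pitch radius r_p = m·N/2 = 4.353·15/2 = 32.647500
base radius r_b = r_p·cos α = 32.647500·cos 16.592° = 31.288138
roll angle φ = 23.152° = 0.40407863 rad
x = r_b·(cos φ + φ·sin φ) = 33.739168
y = r_b·(sin φ − φ·cos φ) = 0.676937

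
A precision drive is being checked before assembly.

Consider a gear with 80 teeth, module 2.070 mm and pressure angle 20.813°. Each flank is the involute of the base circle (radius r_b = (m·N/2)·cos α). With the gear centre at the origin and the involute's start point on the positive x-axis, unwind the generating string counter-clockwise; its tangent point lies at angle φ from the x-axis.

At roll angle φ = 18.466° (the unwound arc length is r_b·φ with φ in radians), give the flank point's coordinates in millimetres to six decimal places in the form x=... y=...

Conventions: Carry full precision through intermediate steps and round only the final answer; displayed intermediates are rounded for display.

class = single-mesh tooth geometry [base-circle involute, m = 2.070, 80T]
pitch radius r_p = m·N/2 = 2.070·80/2 = 82.800000
base radius r_b = r_p·cos α = 82.800000·cos 20.813° = 77.396893
roll angle φ = 18.466° = 0.32229250 rad
x = r_b·(cos φ + φ·sin φ) = 81.312812
y = r_b·(sin φ − φ·cos φ) = 0.854742

x=81.312812 y=0.854742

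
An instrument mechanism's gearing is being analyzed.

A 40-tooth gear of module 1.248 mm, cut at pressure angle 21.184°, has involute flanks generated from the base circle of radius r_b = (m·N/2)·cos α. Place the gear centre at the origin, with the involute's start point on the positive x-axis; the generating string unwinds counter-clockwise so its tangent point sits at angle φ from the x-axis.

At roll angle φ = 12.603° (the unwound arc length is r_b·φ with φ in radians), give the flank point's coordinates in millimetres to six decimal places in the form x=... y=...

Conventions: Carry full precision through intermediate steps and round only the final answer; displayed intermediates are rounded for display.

class = single-mesh tooth geometry [base-circle involute, m = 1.248, 40T]
pitch radius r_p = m·N/2 = 1.248·40/2 = 24.960000
base radius r_b = r_p·cos α = 24.960000·cos 21.184° = 23.273322
roll angle φ = 12.603° = 0.21996385 rad
x = r_b·(cos φ + φ·sin φ) = 23.829559
y = r_b·(sin φ − φ·cos φ) = 0.082165

x=23.829559 y=0.082165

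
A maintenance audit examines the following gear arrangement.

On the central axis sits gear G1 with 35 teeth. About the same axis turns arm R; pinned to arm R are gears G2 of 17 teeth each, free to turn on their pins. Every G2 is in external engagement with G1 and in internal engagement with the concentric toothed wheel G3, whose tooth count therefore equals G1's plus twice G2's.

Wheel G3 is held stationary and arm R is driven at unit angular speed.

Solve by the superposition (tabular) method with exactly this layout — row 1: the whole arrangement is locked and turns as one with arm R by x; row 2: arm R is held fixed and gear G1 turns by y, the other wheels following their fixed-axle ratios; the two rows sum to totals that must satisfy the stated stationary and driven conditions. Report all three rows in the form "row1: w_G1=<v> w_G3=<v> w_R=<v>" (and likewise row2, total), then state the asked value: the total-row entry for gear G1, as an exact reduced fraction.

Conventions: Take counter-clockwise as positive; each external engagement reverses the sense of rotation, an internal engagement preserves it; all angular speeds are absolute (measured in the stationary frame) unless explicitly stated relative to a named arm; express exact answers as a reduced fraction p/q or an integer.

class = planetary set [G3 = 35+2·17 = 69; Willis about the carrier]
row 1 — lock + rotate with arm: ω_sun = ω_ring = ω_arm = x
row 2 (arm held, sun turns y): ω_ring = −(35/69)·y, ω_arm = 0
boundary: total ω_ring = x − (35/69)·y = 0 and total ω_arm = x = 1  ⇒  y = 69/35, x = 1
row 2 ring = −(35/69)·69/35 = -1
totals (row 1 + row 2): sun 1 + 69/35 = 104/35, ring 1 + (-1) = 0, arm 1 + 0 = 1
asked cell (total, sun) = 104/35

row1: w_G1=1 w_G3=1 w_R=1
row2: w_G1=69/35 w_G3=-1 w_R=0
total: w_G1=104/35 w_G3=0 w_R=1
asked value: 104/35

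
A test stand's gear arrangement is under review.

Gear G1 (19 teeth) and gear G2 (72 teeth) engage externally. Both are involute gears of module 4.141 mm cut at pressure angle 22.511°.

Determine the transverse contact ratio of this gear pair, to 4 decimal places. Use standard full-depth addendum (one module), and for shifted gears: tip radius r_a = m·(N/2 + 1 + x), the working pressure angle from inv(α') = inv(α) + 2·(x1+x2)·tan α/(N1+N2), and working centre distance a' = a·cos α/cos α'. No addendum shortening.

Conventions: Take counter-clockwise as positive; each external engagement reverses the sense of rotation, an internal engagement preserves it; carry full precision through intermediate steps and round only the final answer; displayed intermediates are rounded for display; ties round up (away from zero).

1.5714

topology: single-mesh involute geometry — m = 4.141, 19T/72T pair
base radii: r_b1 = 36.342068, r_b2 = 137.717310
tip radii: r_a1 = 43.480500, r_a2 = 153.217000
no profile shift: α' = α, a' = a
action lengths: √(r_a1²−r_b1²) = 23.870651, √(r_a2²−r_b2²) = 67.152004
base pitch p_b = π·m·cos α = 12.018102
CR = (23.870651 + 67.152004 − 188.415500·sin 22.51100°)/12.018102 = 1.571442
contact ratio ≈ 1.5714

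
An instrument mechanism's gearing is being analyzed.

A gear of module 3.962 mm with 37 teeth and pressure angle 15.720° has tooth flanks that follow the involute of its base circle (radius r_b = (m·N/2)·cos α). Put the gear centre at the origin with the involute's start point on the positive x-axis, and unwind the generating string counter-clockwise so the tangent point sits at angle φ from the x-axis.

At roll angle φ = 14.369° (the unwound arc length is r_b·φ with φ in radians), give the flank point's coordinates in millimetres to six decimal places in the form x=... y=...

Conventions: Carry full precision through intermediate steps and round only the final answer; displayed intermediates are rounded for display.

x=72.739476 y=0.368627

recognized (one wheel, involute flank): single-mesh tooth geometry, m = 3.962, N = 37
pitch radius r_p = m·N/2 = 3.962·37/2 = 73.297000
base radius r_b = r_p·cos α = 73.297000·cos 15.720° = 70.555489
roll angle φ = 14.369° = 0.25078636 rad
x = r_b·(cos φ + φ·sin φ) = 72.739476
y = r_b·(sin φ − φ·cos φ) = 0.368627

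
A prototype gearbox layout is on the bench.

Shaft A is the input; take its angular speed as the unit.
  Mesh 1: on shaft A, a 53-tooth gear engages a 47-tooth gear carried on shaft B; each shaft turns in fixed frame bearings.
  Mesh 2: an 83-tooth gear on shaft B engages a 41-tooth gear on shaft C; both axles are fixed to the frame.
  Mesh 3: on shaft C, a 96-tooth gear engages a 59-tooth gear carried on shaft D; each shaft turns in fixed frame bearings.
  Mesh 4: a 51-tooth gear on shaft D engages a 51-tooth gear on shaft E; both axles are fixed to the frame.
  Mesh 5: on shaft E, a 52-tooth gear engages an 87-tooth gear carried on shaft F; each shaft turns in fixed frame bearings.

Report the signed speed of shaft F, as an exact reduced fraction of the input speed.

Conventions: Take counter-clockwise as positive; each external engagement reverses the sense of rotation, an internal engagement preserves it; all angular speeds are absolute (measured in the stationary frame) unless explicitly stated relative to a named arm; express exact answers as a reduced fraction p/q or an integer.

5-mesh fixed-axis compound train (all bearings frame-fixed)
mesh 1 [53T→47T]: |ω|/ω_in = 1×53/47 = 53/47, sense flips to −
mesh 2 [83T→41T]: |ω|/ω_in = (53/47)×83/41 = 4399/1927, sense flips to +
mesh 3 [96T→59T]: |ω|/ω_in = (4399/1927)×96/59 = 422304/113693, sense flips to −
mesh 4 [51T→51T]: |ω|/ω_in = (422304/113693)×51/51 = 422304/113693, sense flips to +
mesh 5 [52T→87T]: |ω|/ω_in = (422304/113693)×52/87 = 7319936/3297097, sense flips to −
signed output speed (× input speed) = -7319936/3297097

-7319936/3297097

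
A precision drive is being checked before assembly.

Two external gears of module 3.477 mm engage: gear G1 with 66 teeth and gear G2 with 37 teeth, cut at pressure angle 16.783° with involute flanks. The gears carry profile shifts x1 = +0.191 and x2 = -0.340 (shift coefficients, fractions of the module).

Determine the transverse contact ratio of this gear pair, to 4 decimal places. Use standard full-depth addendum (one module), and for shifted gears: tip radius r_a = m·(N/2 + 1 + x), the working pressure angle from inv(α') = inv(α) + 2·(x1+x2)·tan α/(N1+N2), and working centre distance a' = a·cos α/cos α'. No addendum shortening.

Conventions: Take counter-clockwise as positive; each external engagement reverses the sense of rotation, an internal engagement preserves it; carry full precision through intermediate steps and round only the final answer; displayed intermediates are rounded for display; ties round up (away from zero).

2.0080

single-mesh involute tooth geometry (66T engaging 37T at module 3.477)
base radii: r_b1 = 109.853632, r_b2 = 61.584612
tip radii: r_a1 = 118.882107, r_a2 = 66.619320
inv(α') = inv(16.783°) + 2·(+0.191-0.340)·tan α/(66+37) = 0.00780290  ⇒  α' = 16.21314°
a' = a·cos α / cos α' = 179.0655·cos 16.783°/cos 16.21314° = 178.538791
action lengths: √(r_a1²−r_b1²) = 45.443757, √(r_a2²−r_b2²) = 25.406090
base pitch p_b = π·m·cos α = 10.458041
CR = (45.443757 + 25.406090 − 178.538791·sin 16.21314°)/10.458041 = 2.008004
contact ratio ≈ 2.0080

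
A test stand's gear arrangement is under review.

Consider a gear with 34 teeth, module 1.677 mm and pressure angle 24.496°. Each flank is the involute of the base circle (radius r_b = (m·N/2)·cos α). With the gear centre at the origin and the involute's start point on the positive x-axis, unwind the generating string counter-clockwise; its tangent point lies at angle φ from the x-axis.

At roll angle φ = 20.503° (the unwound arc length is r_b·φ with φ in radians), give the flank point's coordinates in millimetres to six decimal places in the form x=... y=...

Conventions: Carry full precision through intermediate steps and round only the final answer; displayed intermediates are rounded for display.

x=27.551146 y=0.391210

single-mesh involute tooth geometry (34T wheel at module 1.677)
pitch radius r_p = m·N/2 = 1.677·34/2 = 28.509000
base radius r_b = r_p·cos α = 28.509000·cos 24.496° = 25.942911
roll angle φ = 20.503° = 0.35784486 rad
x = r_b·(cos φ + φ·sin φ) = 27.551146
y = r_b·(sin φ − φ·cos φ) = 0.391210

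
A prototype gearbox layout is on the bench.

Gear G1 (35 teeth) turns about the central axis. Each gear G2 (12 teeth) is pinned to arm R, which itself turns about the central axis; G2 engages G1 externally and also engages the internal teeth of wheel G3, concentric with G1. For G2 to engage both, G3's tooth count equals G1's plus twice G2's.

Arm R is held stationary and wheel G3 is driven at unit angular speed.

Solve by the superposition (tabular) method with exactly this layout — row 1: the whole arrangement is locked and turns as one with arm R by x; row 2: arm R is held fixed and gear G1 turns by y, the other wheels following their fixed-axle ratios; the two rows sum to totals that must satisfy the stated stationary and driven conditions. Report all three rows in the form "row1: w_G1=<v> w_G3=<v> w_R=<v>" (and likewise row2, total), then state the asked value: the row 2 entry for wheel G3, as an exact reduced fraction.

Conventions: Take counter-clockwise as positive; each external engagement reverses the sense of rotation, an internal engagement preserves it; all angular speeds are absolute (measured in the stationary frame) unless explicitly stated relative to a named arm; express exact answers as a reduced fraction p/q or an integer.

class = planetary set [G3 = 35+2·12 = 59; Willis about the carrier]
superposition row 1 [locked train]: every member turns x
row 2 — arm fixed, fixed-axis ratios: sun y, ring −(35/59)·y, arm 0
boundary: total ω_arm = x = 0 and total ω_ring = x − (35/59)·y = 1  ⇒  y = -59/35, x = 0
row 2 ring = −(35/59)·(-59/35) = 1
totals (row 1 + row 2): sun 0 + (-59/35) = -59/35, ring 0 + 1 = 1, arm 0 + 0 = 0
asked cell (row2, ring) = 1

row1: w_G1=0 w_G3=0 w_R=0
row2: w_G1=-59/35 w_G3=1 w_R=0
total: w_G1=-59/35 w_G3=1 w_R=0
asked value: 1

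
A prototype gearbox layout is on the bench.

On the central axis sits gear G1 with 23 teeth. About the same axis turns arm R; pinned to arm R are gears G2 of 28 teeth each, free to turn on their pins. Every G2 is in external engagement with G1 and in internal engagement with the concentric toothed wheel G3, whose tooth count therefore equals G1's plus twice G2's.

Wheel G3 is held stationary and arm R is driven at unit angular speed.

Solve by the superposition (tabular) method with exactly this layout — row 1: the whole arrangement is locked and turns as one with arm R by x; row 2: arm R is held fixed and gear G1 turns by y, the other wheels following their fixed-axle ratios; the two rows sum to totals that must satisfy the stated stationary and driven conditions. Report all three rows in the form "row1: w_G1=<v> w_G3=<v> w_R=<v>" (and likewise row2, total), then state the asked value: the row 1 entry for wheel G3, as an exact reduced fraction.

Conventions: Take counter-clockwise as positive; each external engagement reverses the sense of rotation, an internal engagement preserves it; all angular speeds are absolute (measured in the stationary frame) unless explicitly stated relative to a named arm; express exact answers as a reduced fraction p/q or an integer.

row1: w_G1=1 w_G3=1 w_R=1
row2: w_G1=79/23 w_G3=-1 w_R=0
total: w_G1=102/23 w_G3=0 w_R=1
asked value: 1

class = planetary set [G3 = 23+2·28 = 79; Willis about the carrier]
row 1 (train locked, turned with arm): all members turn x
superposition row 2 [arm held]: sun y, ring −(23/79)·y, arm 0
boundary: total ω_ring = x − (23/79)·y = 0 and total ω_arm = x = 1  ⇒  y = 79/23, x = 1
row 2 ring = −(23/79)·79/23 = -1
totals (row 1 + row 2): sun 1 + 79/23 = 102/23, ring 1 + (-1) = 0, arm 1 + 0 = 1
asked cell (row1, ring) = 1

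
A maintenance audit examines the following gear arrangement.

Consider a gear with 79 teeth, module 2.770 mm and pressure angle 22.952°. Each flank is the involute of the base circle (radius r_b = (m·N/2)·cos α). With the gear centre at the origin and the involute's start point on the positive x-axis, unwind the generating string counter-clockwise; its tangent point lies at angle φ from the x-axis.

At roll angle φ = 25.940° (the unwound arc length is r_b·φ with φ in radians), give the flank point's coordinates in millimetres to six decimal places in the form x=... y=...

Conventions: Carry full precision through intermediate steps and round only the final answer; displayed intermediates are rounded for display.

x=110.555447 y=3.053163

class = single-mesh tooth geometry [base-circle involute, m = 2.770, 79T]
pitch radius r_p = m·N/2 = 2.770·79/2 = 109.415000
base radius r_b = r_p·cos α = 109.415000·cos 22.952° = 100.752819
roll angle φ = 25.940° = 0.45273841 rad
x = r_b·(cos φ + φ·sin φ) = 110.555447
y = r_b·(sin φ − φ·cos φ) = 3.053163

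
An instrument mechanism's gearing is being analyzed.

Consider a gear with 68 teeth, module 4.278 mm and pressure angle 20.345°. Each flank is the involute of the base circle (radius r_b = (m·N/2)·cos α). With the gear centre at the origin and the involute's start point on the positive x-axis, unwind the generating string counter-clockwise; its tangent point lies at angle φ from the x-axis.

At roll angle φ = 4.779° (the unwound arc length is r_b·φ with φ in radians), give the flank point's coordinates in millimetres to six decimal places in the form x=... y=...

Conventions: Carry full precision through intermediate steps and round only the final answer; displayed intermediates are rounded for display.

topology: single-mesh involute geometry — m = 4.278, N = 68
pitch radius r_p = m·N/2 = 4.278·68/2 = 145.452000
base radius r_b = r_p·cos α = 145.452000·cos 20.345° = 136.378146
roll angle φ = 4.779° = 0.08340928 rad
x = r_b·(cos φ + φ·sin φ) = 136.851720
y = r_b·(sin φ − φ·cos φ) = 0.026361

x=136.851720 y=0.026361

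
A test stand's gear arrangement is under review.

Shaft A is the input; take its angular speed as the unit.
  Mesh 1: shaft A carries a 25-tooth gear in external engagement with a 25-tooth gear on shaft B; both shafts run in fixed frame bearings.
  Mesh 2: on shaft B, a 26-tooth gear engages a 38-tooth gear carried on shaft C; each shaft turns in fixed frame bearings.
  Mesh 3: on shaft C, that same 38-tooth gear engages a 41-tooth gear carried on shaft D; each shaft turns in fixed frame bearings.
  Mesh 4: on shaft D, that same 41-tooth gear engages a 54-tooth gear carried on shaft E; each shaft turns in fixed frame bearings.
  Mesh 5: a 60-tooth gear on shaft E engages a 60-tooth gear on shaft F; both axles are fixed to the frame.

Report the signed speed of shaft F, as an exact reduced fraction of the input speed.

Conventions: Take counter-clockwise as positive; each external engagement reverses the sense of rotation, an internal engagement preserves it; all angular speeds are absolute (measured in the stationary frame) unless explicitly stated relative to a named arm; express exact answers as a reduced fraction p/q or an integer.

5-mesh fixed-axis compound train (all bearings frame-fixed)
mesh 1 [25T→25T]: |ω|/ω_in = 1×25/25 = 1, sense flips to −
mesh 2 [26T→38T]: |ω|/ω_in = 1×26/38 = 13/19, sense flips to +
mesh 3 [38T→41T]: |ω|/ω_in = (13/19)×38/41 = 26/41, sense flips to −
mesh 4 [41T→54T]: |ω|/ω_in = (26/41)×41/54 = 13/27, sense flips to +
mesh 5 [60T→60T]: |ω|/ω_in = (13/27)×60/60 = 13/27, sense flips to −
signed output speed (× input speed) = -13/27

-13/27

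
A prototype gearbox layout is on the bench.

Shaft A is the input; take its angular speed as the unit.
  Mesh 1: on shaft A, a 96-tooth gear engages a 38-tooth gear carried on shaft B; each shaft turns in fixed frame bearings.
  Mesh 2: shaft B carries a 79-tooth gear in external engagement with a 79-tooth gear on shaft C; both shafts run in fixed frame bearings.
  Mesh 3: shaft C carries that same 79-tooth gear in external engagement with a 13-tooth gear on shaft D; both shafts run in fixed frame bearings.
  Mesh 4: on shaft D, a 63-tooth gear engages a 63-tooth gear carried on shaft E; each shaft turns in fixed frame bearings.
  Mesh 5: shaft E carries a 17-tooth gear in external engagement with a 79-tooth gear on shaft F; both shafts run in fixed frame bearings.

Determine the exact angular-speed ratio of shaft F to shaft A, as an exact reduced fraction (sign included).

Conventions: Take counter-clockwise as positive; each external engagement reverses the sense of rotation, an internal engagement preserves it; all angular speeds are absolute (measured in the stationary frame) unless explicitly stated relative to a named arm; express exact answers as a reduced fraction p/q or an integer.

class = fixed-axis compound train [5 meshes; 5 ratios multiply, 5 sense flips]
mesh 1 [96T→38T]: running ratio 48/19, sense −
mesh 2 [79T→79T]: running ratio 48/19, sense +
mesh 3 [79T→13T]: running ratio 3792/247, sense −
mesh 4 [63T→63T]: running ratio 3792/247, sense +
mesh 5 [17T→79T]: running ratio 816/247, sense −
ω_out/ω_in = -816/247

-816/247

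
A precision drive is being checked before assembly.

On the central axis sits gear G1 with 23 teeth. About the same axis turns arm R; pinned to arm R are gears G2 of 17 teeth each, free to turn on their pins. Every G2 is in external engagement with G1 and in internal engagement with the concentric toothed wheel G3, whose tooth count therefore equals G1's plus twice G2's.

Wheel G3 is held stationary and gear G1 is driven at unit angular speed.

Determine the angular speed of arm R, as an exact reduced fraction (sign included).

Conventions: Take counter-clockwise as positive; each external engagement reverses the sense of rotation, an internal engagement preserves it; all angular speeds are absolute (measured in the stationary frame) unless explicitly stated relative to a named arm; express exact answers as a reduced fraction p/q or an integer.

planetary set (23T centre, 17T on arm, 57T internal) — Willis relation
ring teeth: 23 + 2·17 = 57
23(ω_sun−ω_arm) = −57(ω_ring−ω_arm),  ω_ring = 0, ω_sun = 1
23(1−ω_arm) = −57(0−ω_arm)  ⇒  80·ω_arm = 23  ⇒  ω_arm = 23/80
exact speed ratio = 23/80

23/80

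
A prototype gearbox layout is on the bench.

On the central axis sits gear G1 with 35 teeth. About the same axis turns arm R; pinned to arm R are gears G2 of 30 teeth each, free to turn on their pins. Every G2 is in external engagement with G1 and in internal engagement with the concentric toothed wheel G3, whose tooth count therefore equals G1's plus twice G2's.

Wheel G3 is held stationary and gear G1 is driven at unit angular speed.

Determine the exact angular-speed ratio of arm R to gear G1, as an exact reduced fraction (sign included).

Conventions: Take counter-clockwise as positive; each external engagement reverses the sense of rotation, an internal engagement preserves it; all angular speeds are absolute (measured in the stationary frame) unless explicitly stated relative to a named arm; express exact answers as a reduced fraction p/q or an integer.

class = planetary set [G3 = 35+2·30 = 95; Willis about the carrier]
ring teeth: 35 + 2·30 = 95
35(ω_sun−ω_arm) = −95(ω_ring−ω_arm),  ω_ring = 0, ω_sun = 1
35(1−ω_arm) = −95(0−ω_arm)  ⇒  130·ω_arm = 35  ⇒  ω_arm = 7/26
ω_out/ω_in = 7/26

7/26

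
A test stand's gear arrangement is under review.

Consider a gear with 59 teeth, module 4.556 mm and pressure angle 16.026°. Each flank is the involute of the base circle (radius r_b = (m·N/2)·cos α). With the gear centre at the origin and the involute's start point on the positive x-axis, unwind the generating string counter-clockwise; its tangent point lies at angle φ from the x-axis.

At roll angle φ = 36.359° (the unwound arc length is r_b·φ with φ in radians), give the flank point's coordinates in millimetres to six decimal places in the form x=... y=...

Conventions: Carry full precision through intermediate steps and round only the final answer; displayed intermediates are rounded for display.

x=152.628076 y=10.566878

class = single-mesh tooth geometry [base-circle involute, m = 4.556, 59T]
pitch radius r_p = m·N/2 = 4.556·59/2 = 134.402000
base radius r_b = r_p·cos α = 134.402000·cos 16.026° = 129.178670
roll angle φ = 36.359° = 0.63458426 rad
x = r_b·(cos φ + φ·sin φ) = 152.628076
y = r_b·(sin φ − φ·cos φ) = 10.566878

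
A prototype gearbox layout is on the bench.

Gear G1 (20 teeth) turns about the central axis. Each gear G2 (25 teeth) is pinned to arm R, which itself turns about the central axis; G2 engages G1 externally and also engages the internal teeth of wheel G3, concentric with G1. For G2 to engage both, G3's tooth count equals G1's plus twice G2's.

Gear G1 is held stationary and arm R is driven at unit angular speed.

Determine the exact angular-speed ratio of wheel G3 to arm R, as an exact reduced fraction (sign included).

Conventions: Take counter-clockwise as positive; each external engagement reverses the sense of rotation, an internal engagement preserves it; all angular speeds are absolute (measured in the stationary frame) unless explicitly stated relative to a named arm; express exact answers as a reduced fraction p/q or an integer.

topology: planetary set — G1 20T / G2 25T / G3 70T, arm = carrier (Willis)
ring teeth: 20 + 2·25 = 70
20(ω_sun−ω_arm) = −70(ω_ring−ω_arm),  ω_sun = 0, ω_arm = 1
ω_ring = 1 − (20/70)(0−1) = 9/7
ω_out/ω_in = 9/7

9/7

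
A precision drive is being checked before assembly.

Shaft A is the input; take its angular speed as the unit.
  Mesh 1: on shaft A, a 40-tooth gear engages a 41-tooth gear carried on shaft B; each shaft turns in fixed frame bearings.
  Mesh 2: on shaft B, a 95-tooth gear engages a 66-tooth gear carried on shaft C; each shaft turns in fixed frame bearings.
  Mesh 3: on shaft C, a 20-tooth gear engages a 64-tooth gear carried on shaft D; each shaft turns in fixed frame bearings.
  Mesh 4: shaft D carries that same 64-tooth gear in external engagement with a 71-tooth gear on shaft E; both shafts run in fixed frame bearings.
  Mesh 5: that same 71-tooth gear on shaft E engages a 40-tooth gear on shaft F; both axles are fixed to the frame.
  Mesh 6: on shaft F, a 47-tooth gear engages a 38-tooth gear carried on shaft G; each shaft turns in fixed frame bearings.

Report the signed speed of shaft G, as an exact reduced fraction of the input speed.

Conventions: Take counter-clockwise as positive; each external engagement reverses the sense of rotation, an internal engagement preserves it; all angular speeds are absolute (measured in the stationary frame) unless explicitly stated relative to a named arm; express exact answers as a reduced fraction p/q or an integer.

6-mesh fixed-axis compound train (all bearings frame-fixed)
mesh 1 [40T→41T]: |ω|/ω_in = 1×40/41 = 40/41, sense flips to −
mesh 2 [95T→66T]: |ω|/ω_in = (40/41)×95/66 = 1900/1353, sense flips to +
mesh 3 [20T→64T]: |ω|/ω_in = (1900/1353)×20/64 = 2375/5412, sense flips to −
mesh 4 [64T→71T]: |ω|/ω_in = (2375/5412)×64/71 = 38000/96063, sense flips to +
mesh 5 [71T→40T]: |ω|/ω_in = (38000/96063)×71/40 = 950/1353, sense flips to −
mesh 6 [47T→38T]: |ω|/ω_in = (950/1353)×47/38 = 1175/1353, sense flips to +
signed output speed (× input speed) = 1175/1353

1175/1353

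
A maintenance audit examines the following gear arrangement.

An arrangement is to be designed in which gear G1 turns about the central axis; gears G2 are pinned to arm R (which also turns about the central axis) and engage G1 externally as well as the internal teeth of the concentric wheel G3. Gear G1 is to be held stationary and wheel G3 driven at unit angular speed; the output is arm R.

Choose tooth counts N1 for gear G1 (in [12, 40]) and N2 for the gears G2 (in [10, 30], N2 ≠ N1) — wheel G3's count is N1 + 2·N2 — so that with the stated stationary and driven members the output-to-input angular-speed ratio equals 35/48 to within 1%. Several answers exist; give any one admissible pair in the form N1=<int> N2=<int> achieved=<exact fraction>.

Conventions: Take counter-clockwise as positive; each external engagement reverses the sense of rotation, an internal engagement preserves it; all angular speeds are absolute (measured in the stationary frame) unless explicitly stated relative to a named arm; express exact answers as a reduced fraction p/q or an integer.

N1=13 N2=11 achieved=35/48

design class (target 35/48): planetary set
Willis with ω_sun = 0: ω_arm/ω_ring = N3/(N1+N3); set equal to 35/48  ⇒  N3/N1 = (35/48)/(1 − 35/48) = 35/13
N3 = N1 + 2·N2  ⇒  N2/N1 = (N3/N1 − 1)/2 = (35/13 − 1)/2 = 11/13
smallest multiple with N1 ≥ 12 and N2 ≥ 10: k = 1  ⇒  N1 = 1·13 = 13, N2 = 1·11 = 11 (N1 ≤ 40, N2 ≤ 30, N2 ≠ N1 ✓), N3 = 13 + 2·11 = 35
check: N3/(N1+N3) with N1 = 13, N3 = 35 gives 35/48; |achieved − target| = 0 ≤ 7/960 ✓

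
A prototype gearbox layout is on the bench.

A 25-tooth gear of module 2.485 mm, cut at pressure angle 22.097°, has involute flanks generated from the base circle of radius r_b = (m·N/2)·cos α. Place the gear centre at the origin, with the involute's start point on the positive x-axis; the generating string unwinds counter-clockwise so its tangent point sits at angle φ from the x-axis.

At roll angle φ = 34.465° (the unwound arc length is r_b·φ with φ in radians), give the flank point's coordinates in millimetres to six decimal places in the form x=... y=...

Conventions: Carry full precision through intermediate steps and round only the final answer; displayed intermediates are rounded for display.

x=33.526252 y=2.013510

topology: single-mesh involute geometry — m = 2.485, N = 25
pitch radius r_p = m·N/2 = 2.485·25/2 = 31.062500
base radius r_b = r_p·cos α = 31.062500·cos 22.097° = 28.780907
roll angle φ = 34.465° = 0.60152773 rad
x = r_b·(cos φ + φ·sin φ) = 33.526252
y = r_b·(sin φ − φ·cos φ) = 2.013510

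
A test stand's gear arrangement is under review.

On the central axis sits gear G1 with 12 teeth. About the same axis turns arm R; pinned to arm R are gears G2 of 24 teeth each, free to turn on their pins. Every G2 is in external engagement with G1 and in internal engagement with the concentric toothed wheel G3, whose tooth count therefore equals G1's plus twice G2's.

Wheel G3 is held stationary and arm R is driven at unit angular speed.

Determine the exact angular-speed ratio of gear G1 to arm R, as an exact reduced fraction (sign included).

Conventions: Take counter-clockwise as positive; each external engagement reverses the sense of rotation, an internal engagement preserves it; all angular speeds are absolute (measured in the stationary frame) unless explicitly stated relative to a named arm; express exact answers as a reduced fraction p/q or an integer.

6

class = planetary set [G3 = 12+2·24 = 60; Willis about the carrier]
ring teeth: 12 + 2·24 = 60
12(ω_sun−ω_arm) = −60(ω_ring−ω_arm),  ω_ring = 0, ω_arm = 1
ω_sun = 1 − (60/12)(0−1) = 6
ω_out/ω_in = 6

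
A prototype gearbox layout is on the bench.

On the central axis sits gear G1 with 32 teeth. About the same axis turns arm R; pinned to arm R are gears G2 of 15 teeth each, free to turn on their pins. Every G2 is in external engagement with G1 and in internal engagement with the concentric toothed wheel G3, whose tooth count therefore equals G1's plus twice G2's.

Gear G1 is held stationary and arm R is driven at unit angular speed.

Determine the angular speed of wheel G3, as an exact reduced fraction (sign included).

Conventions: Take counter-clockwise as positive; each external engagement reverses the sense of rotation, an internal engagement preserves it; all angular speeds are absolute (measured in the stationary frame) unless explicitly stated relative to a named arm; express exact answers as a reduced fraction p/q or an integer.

class = planetary set [G3 = 32+2·15 = 62; Willis about the carrier]
ring teeth: 32 + 2·15 = 62
32(ω_sun−ω_arm) = −62(ω_ring−ω_arm),  ω_sun = 0, ω_arm = 1
ω_ring = 1 − (32/62)(0−1) = 47/31
exact speed ratio = 47/31

47/31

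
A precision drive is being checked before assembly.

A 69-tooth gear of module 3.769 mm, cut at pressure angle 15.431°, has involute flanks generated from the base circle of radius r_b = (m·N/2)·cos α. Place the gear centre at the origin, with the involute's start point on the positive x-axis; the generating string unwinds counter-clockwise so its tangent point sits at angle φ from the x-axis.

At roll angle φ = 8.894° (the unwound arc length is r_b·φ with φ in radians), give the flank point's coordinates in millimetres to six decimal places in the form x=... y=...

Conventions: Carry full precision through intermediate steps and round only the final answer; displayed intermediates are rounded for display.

recognized (one wheel, involute flank): single-mesh tooth geometry, m = 3.769, N = 69
pitch radius r_p = m·N/2 = 3.769·69/2 = 130.030500
base radius r_b = r_p·cos α = 130.030500·cos 15.431° = 125.343106
roll angle φ = 8.894° = 0.15522958 rad
x = r_b·(cos φ + φ·sin φ) = 126.844169
y = r_b·(sin φ − φ·cos φ) = 0.155903

x=126.844169 y=0.155903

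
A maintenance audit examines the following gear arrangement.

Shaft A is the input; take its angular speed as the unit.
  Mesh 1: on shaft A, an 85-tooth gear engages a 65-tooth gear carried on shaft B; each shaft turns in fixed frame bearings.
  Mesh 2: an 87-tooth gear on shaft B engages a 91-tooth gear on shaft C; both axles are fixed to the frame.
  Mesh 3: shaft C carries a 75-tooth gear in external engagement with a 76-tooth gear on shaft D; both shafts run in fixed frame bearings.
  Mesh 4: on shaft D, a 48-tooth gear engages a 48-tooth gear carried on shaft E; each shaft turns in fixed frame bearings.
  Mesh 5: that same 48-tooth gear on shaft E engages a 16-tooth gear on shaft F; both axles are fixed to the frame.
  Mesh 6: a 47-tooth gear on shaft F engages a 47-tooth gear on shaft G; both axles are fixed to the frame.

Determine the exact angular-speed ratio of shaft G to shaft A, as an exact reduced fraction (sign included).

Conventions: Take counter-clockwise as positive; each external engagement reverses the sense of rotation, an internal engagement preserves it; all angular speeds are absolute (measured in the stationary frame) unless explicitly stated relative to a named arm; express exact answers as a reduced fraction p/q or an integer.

332775/89908

class = fixed-axis compound train [6 meshes; 6 ratios multiply, 6 sense flips]
mesh 1 [85T→65T]: running ratio 17/13, sense −
mesh 2 [87T→91T]: running ratio 1479/1183, sense +
mesh 3 [75T→76T]: running ratio 110925/89908, sense −
mesh 4 [48T→48T]: running ratio 110925/89908, sense +
mesh 5 [48T→16T]: running ratio 332775/89908, sense −
mesh 6 [47T→47T]: running ratio 332775/89908, sense +
ω_out/ω_in = 332775/89908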